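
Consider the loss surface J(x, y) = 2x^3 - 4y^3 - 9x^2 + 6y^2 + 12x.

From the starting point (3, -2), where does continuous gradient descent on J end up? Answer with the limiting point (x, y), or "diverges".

J is separable, so gradient descent decouples: x follows -∂J/∂x, y follows -∂J/∂y.
∂J/∂x = 6(x - 2)(x - 1); at x=3 this is 12, so x decreases.
∂J/∂y = -12y(y - 1); at y=-2 this is -72, so y increases.
x converges to its nearest critical value 2 (a local min of the x-part); y converges to 0. The iterate converges to (2, 0).

(2, 0)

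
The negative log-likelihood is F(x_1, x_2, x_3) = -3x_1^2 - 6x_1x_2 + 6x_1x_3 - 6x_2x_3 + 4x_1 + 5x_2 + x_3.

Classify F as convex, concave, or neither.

neither

F is quadratic, so its Hessian is the constant matrix H = [[-6, -6, 6], [-6, 0, -6], [6, -6, 0]].
Leading principal minors: -6, -36, 648.
Neither pattern holds ⇒ H is indefinite ⇒ neither convex nor concave.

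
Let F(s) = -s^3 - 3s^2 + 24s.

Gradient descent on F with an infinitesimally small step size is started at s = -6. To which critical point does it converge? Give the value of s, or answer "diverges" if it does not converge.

-4

F'(s) = -3(s - 2)(s + 4), so F'(-6) = -48.
Gradient descent moves in the -F' direction, i.e. s is increasing.
The nearest critical point in that direction is s = -4, where F'' = 18 > 0 (a local minimum). The iterate converges there.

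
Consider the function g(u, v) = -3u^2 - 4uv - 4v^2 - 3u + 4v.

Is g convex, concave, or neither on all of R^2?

concave

g is quadratic, so its Hessian is the constant matrix H = [[-6, -4], [-4, -8]].
det(H) = 32, tr(H) = -14.
det(H) > 0 and tr(H) < 0, so H is negative definite everywhere: concave.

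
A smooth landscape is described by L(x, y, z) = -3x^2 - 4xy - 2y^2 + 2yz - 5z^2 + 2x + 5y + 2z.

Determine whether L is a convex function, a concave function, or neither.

concave

L is quadratic, so its Hessian is the constant matrix H = [[-6, -4, 0], [-4, -4, 2], [0, 2, -10]].
Leading principal minors: -6, 8, -56.
Signs alternate −, +, − ⇒ H ≺ 0 ⇒ concave.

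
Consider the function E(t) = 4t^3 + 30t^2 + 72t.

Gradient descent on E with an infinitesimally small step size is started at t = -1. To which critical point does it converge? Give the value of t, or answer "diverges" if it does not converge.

E'(t) = 12(t + 2)(t + 3), so E'(-1) = 24.
Gradient descent moves in the -E' direction, i.e. t is decreasing.
The nearest critical point in that direction is t = -2, where E'' = 12 > 0 (a local minimum). The iterate converges there.

-2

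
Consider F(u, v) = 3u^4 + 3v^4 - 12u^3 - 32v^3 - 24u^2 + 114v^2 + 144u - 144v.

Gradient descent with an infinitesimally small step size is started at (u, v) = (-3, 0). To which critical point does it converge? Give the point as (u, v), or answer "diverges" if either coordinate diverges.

(-2, 1)

F is separable, so gradient descent decouples: u follows -∂F/∂u, v follows -∂F/∂v.
∂F/∂u = 12(u - 3)(u - 2)(u + 2); at u=-3 this is -360, so u increases.
∂F/∂v = 12(v - 4)(v - 3)(v - 1); at v=0 this is -144, so v increases.
u converges to its nearest critical value -2 (a local min of the u-part); v converges to 1. The iterate converges to (-2, 1).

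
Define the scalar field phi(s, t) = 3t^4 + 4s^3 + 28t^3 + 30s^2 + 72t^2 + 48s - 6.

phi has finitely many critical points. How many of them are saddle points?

phi separates as a function of s plus a function of t, so ∇phi=0 decouples.
∂phi/∂s = 12(s + 1)(s + 4) = 0 at s ∈ {-4, -1}; ∂phi/∂t = 12t(t + 3)(t + 4) = 0 at t ∈ {-4, -3, 0}.
The Hessian is diagonal: diag(phi_ss, phi_tt). Second derivatives: phi_ss(-4)=-36, phi_ss(-1)=36; phi_tt(-4)=48, phi_tt(-3)=-36, phi_tt(0)=144.
Saddle points occur where the two diagonal entries have opposite signs: (-4, -4), (-4, 0), (-1, -3). Count: 3.

3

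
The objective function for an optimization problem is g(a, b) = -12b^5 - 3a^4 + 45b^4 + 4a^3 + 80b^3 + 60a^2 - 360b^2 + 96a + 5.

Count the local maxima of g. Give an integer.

g separates as a function of a plus a function of b, so ∇g=0 decouples.
∂g/∂a = -12(a - 4)(a + 1)(a + 2) = 0 at a ∈ {-2, -1, 4}; ∂g/∂b = -60b(b - 3)(b - 2)(b + 2) = 0 at b ∈ {-2, 0, 2, 3}.
The Hessian is diagonal: diag(g_aa, g_bb). Second derivatives: g_aa(-2)=-72, g_aa(-1)=60, g_aa(4)=-360; g_bb(-2)=2400, g_bb(0)=-720, g_bb(2)=480, g_bb(3)=-900.
Local maxima occur where both diagonal entries negative: (-2, 0), (-2, 3), (4, 0), (4, 3). Count: 4.

4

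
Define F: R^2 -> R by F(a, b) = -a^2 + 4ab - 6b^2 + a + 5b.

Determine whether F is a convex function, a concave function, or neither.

F is quadratic, so its Hessian is the constant matrix H = [[-2, 4], [4, -12]].
det(H) = 8, tr(H) = -14.
det(H) > 0 and tr(H) < 0, so H is negative definite everywhere: concave.

concave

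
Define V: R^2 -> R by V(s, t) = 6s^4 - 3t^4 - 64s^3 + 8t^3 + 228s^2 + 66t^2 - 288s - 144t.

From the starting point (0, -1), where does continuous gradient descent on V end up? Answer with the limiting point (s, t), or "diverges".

V is separable, so gradient descent decouples: s follows -∂V/∂s, t follows -∂V/∂t.
∂V/∂s = 24(s - 4)(s - 3)(s - 1); at s=0 this is -288, so s increases.
∂V/∂t = -12(t - 4)(t - 1)(t + 3); at t=-1 this is -240, so t increases.
s converges to its nearest critical value 1 (a local min of the s-part); t converges to 1. The iterate converges to (1, 1).

(1, 1)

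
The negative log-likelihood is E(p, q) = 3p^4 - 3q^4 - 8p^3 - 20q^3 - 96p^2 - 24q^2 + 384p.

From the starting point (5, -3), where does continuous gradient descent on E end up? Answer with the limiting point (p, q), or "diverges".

(4, -1)

E is separable, so gradient descent decouples: p follows -∂E/∂p, q follows -∂E/∂q.
∂E/∂p = 12(p - 4)(p - 2)(p + 4); at p=5 this is 324, so p decreases.
∂E/∂q = -12q(q + 1)(q + 4); at q=-3 this is -72, so q increases.
p converges to its nearest critical value 4 (a local min of the p-part); q converges to -1. The iterate converges to (4, -1).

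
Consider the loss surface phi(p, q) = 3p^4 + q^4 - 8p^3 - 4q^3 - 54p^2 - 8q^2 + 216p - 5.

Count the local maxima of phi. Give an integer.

phi separates as a function of p plus a function of q, so ∇phi=0 decouples.
∂phi/∂p = 12(p - 3)(p - 2)(p + 3) = 0 at p ∈ {-3, 2, 3}; ∂phi/∂q = 4q(q - 4)(q + 1) = 0 at q ∈ {-1, 0, 4}.
The Hessian is diagonal: diag(phi_pp, phi_qq). Second derivatives: phi_pp(-3)=360, phi_pp(2)=-60, phi_pp(3)=72; phi_qq(-1)=20, phi_qq(0)=-16, phi_qq(4)=80.
Local maxima occur where both diagonal entries negative: (2, 0). Count: 1.

1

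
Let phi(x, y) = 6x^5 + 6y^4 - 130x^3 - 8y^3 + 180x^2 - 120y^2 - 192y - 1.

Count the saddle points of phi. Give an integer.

phi separates as a function of x plus a function of y, so ∇phi=0 decouples.
∂phi/∂x = 30x(x - 3)(x - 1)(x + 4) = 0 at x ∈ {-4, 0, 1, 3}; ∂phi/∂y = 24(y - 4)(y + 1)(y + 2) = 0 at y ∈ {-2, -1, 4}.
The Hessian is diagonal: diag(phi_xx, phi_yy). Second derivatives: phi_xx(-4)=-4200, phi_xx(0)=360, phi_xx(1)=-300, phi_xx(3)=1260; phi_yy(-2)=144, phi_yy(-1)=-120, phi_yy(4)=720.
Saddle points occur where the two diagonal entries have opposite signs: (-4, -2), (-4, 4), (0, -1), (1, -2), (1, 4), (3, -1). Count: 6.

6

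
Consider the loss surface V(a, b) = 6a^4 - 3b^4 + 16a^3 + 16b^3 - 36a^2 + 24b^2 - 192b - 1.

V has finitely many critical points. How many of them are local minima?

V separates as a function of a plus a function of b, so ∇V=0 decouples.
∂V/∂a = 24a(a - 1)(a + 3) = 0 at a ∈ {-3, 0, 1}; ∂V/∂b = -12(b - 4)(b - 2)(b + 2) = 0 at b ∈ {-2, 2, 4}.
The Hessian is diagonal: diag(V_aa, V_bb). Second derivatives: V_aa(-3)=288, V_aa(0)=-72, V_aa(1)=96; V_bb(-2)=-288, V_bb(2)=96, V_bb(4)=-144.
Local minima occur where both diagonal entries positive: (-3, 2), (1, 2). Count: 2.

2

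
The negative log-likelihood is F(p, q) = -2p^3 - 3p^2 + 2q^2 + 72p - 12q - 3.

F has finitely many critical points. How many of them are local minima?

1

F separates as a function of p plus a function of q, so ∇F=0 decouples.
∂F/∂p = -6(p - 3)(p + 4) = 0 at p ∈ {-4, 3}; ∂F/∂q = 4(q - 3) = 0 at q ∈ {3}.
The Hessian is diagonal: diag(F_pp, F_qq). Second derivatives: F_pp(-4)=42, F_pp(3)=-42; F_qq(3)=4.
Local minima occur where both diagonal entries positive: (-4, 3). Count: 1.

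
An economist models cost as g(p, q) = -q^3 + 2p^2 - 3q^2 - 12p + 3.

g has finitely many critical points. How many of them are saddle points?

1

g separates as a function of p plus a function of q, so ∇g=0 decouples.
∂g/∂p = 4(p - 3) = 0 at p ∈ {3}; ∂g/∂q = -3q(q + 2) = 0 at q ∈ {-2, 0}.
The Hessian is diagonal: diag(g_pp, g_qq). Second derivatives: g_pp(3)=4; g_qq(-2)=6, g_qq(0)=-6.
Saddle points occur where the two diagonal entries have opposite signs: (3, 0). Count: 1.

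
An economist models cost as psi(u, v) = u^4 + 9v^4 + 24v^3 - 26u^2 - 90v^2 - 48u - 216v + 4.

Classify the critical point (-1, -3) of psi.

saddle point

The mixed partial ∂²psi/∂u∂v is 0, so the Hessian at any point is diag(psi_uu, psi_vv) = diag(4(3u^2 - 13), 36(3v^2 + 4v - 5)).
At (-1, -3): H = diag(-40, 360).
The eigenvalues have opposite signs, so H is indefinite: a saddle point.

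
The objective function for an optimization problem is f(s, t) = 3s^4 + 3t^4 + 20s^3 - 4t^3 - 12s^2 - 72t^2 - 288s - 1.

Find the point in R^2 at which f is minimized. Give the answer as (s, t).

(2, 4)

f(s,t) separates as P(s) + Q(t) − 1, so its minimum is min P + min Q − 1.
P'(s) = 12(s - 2)(s + 3)(s + 4) vanishes at s ∈ {-4, -3, 2}; Q'(t) = 12t(t - 4)(t + 3) vanishes at t ∈ {-3, 0, 4}.
Local minima of P (where P''>0): P(-4)=448, P(2)=-416. Local minima of Q: Q(-3)=-297, Q(4)=-640.
So the global minimum of f is P(2) + Q(4) − 1 = -416 − 640 − 1 = -1057, attained at (2, 4).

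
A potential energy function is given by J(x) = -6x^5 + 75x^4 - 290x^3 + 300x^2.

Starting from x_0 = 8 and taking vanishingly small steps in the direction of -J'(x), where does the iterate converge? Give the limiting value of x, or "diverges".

J'(x) = -30x(x - 5)(x - 4)(x - 1), so J'(8) = -20160.
Gradient descent moves in the -J' direction, i.e. x is increasing.
There is no critical point above x=8, and J' keeps the same sign, so the iterate runs off to +∞.

diverges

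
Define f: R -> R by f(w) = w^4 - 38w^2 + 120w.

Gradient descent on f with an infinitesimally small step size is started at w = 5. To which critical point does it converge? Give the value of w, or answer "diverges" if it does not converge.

f'(w) = 4(w - 3)(w - 2)(w + 5), so f'(5) = 240.
Gradient descent moves in the -f' direction, i.e. w is decreasing.
The nearest critical point in that direction is w = 3, where f'' = 32 > 0 (a local minimum). The iterate converges there.

3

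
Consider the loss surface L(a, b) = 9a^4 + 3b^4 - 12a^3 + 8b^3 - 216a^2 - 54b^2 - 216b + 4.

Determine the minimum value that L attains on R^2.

-2591

L(a,b) separates as P(a) + Q(b) + 4, so its minimum is min P + min Q + 4.
P'(a) = 36a(a - 4)(a + 3) vanishes at a ∈ {-3, 0, 4}; Q'(b) = 12(b - 3)(b + 2)(b + 3) vanishes at b ∈ {-3, -2, 3}.
Local minima of P (where P''>0): P(-3)=-891, P(4)=-1920. Local minima of Q: Q(-3)=189, Q(3)=-675.
So the global minimum of L is P(4) + Q(3) + 4 = -1920 − 675 + 4 = -2591, attained at (4, 3).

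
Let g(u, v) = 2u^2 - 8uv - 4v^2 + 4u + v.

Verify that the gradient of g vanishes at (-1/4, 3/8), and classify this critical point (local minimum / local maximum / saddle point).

∇g = (4u - 8v + 4, -8u - 8v + 1); substituting (-1/4, 3/8) gives ∇g = (0, 0), so (-1/4, 3/8) is indeed a critical point.
The Hessian of g is constant: H = [[4, -8], [-8, -8]].
det(H) = 4·(-8) − (-8)² = -96.
Since det(H) < 0, H is indefinite and the critical point is a saddle point.

saddle point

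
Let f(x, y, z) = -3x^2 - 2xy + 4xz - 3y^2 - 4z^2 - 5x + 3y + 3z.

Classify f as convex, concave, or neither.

f is quadratic, so its Hessian is the constant matrix H = [[-6, -2, 4], [-2, -6, 0], [4, 0, -8]].
Leading principal minors: -6, 32, -160.
Signs alternate −, +, − ⇒ H ≺ 0 ⇒ concave.

concave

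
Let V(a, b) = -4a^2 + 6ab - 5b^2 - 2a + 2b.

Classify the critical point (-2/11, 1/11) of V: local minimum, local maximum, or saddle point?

The Hessian of V is constant: H = [[-8, 6], [6, -10]].
det(H) = (-8)·(-10) − 6² = 44.
det(H) > 0 and tr(H) = -18 < 0, so H is negative definite and the point is a local maximum.

local maximum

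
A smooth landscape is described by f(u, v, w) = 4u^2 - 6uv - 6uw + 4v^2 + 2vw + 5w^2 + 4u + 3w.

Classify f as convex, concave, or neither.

convex

f is quadratic, so its Hessian is the constant matrix H = [[8, -6, -6], [-6, 8, 2], [-6, 2, 10]].
Leading principal minors: 8, 28, 104.
All positive ⇒ H ≻ 0 ⇒ convex.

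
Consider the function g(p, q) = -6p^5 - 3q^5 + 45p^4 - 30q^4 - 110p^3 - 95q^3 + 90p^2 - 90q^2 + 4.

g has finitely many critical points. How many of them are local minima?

g separates as a function of p plus a function of q, so ∇g=0 decouples.
∂g/∂p = -30p(p - 3)(p - 2)(p - 1) = 0 at p ∈ {0, 1, 2, 3}; ∂g/∂q = -15q(q + 1)(q + 3)(q + 4) = 0 at q ∈ {-4, -3, -1, 0}.
The Hessian is diagonal: diag(g_pp, g_qq). Second derivatives: g_pp(0)=180, g_pp(1)=-60, g_pp(2)=60, g_pp(3)=-180; g_qq(-4)=180, g_qq(-3)=-90, g_qq(-1)=90, g_qq(0)=-180.
Local minima occur where both diagonal entries positive: (0, -4), (0, -1), (2, -4), (2, -1). Count: 4.

4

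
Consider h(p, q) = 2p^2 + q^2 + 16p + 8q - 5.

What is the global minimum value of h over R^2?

h(p,q) separates as A(p) + B(q) − 5, so its minimum is min A + min B − 5.
A'(p) = 4p + 16 vanishes at p ∈ {-4}; B'(q) = 2q + 8 vanishes at q ∈ {-4}.
Local minima of A (where A''>0): A(-4)=-32. Local minima of B: B(-4)=-16.
So the global minimum of h is A(-4) + B(-4) − 5 = -32 − 16 − 5 = -53, attained at (-4, -4).

-53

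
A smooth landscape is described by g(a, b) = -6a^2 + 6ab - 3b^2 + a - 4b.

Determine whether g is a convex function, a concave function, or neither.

g is quadratic, so its Hessian is the constant matrix H = [[-12, 6], [6, -6]].
det(H) = 36, tr(H) = -18.
det(H) > 0 and tr(H) < 0, so H is negative definite everywhere: concave.

concave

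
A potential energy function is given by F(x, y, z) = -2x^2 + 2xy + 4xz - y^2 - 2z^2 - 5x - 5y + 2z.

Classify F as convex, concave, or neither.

F is quadratic, so its Hessian is the constant matrix H = [[-4, 2, 4], [2, -2, 0], [4, 0, -4]].
Leading principal minors: -4, 4, 16.
Neither pattern holds ⇒ H is indefinite ⇒ neither convex nor concave.

neither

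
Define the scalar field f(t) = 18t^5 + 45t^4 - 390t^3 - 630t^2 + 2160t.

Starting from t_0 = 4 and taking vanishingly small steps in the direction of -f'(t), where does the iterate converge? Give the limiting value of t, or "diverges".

3

f'(t) = 90(t - 3)(t - 1)(t + 2)(t + 4), so f'(4) = 12960.
Gradient descent moves in the -f' direction, i.e. t is decreasing.
The nearest critical point in that direction is t = 3, where f'' = 6300 > 0 (a local minimum). The iterate converges there.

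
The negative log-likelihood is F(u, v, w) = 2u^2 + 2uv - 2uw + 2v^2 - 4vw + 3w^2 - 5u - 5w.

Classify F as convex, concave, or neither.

F is quadratic, so its Hessian is the constant matrix H = [[4, 2, -2], [2, 4, -4], [-2, -4, 6]].
Leading principal minors: 4, 12, 24.
All positive ⇒ H ≻ 0 ⇒ convex.

convex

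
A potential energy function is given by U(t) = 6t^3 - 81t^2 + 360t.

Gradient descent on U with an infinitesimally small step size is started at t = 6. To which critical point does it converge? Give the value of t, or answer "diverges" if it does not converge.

5

U'(t) = 18(t - 5)(t - 4), so U'(6) = 36.
Gradient descent moves in the -U' direction, i.e. t is decreasing.
The nearest critical point in that direction is t = 5, where U'' = 18 > 0 (a local minimum). The iterate converges there.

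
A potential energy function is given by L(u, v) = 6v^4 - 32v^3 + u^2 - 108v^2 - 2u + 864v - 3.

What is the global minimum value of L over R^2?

L(u,v) separates as P(u) + Q(v) − 3, so its minimum is min P + min Q − 3.
P'(u) = 2u - 2 vanishes at u ∈ {1}; Q'(v) = 24(v - 4)(v - 3)(v + 3) vanishes at v ∈ {-3, 3, 4}.
Local minima of P (where P''>0): P(1)=-1. Local minima of Q: Q(-3)=-2214, Q(4)=1216.
So the global minimum of L is P(1) + Q(-3) − 3 = -1 − 2214 − 3 = -2218, attained at (1, -3).

-2218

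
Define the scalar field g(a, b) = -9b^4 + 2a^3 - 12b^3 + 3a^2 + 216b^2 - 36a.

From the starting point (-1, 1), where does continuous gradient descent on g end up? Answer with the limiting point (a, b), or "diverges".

(2, 0)

g is separable, so gradient descent decouples: a follows -∂g/∂a, b follows -∂g/∂b.
∂g/∂a = 6(a - 2)(a + 3); at a=-1 this is -36, so a increases.
∂g/∂b = -36b(b - 3)(b + 4); at b=1 this is 360, so b decreases.
a converges to its nearest critical value 2 (a local min of the a-part); b converges to 0. The iterate converges to (2, 0).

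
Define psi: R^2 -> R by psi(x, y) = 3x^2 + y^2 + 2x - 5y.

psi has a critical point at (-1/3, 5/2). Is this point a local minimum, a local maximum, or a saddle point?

The Hessian of psi is constant: H = [[6, 0], [0, 2]].
det(H) = 6·2 − 0² = 12.
det(H) > 0 and tr(H) = 8 > 0, so H is positive definite and the point is a local minimum.

local minimum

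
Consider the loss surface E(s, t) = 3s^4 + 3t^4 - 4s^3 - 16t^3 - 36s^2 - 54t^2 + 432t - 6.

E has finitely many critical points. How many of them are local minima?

4

E separates as a function of s plus a function of t, so ∇E=0 decouples.
∂E/∂s = 12s(s - 3)(s + 2) = 0 at s ∈ {-2, 0, 3}; ∂E/∂t = 12(t - 4)(t - 3)(t + 3) = 0 at t ∈ {-3, 3, 4}.
The Hessian is diagonal: diag(E_ss, E_tt). Second derivatives: E_ss(-2)=120, E_ss(0)=-72, E_ss(3)=180; E_tt(-3)=504, E_tt(3)=-72, E_tt(4)=84.
Local minima occur where both diagonal entries positive: (-2, -3), (-2, 4), (3, -3), (3, 4). Count: 4.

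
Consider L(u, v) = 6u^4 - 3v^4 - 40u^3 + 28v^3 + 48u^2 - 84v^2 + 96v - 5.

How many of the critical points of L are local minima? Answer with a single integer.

L separates as a function of u plus a function of v, so ∇L=0 decouples.
∂L/∂u = 24u(u - 4)(u - 1) = 0 at u ∈ {0, 1, 4}; ∂L/∂v = -12(v - 4)(v - 2)(v - 1) = 0 at v ∈ {1, 2, 4}.
The Hessian is diagonal: diag(L_uu, L_vv). Second derivatives: L_uu(0)=96, L_uu(1)=-72, L_uu(4)=288; L_vv(1)=-36, L_vv(2)=24, L_vv(4)=-72.
Local minima occur where both diagonal entries positive: (0, 2), (4, 2). Count: 2.

2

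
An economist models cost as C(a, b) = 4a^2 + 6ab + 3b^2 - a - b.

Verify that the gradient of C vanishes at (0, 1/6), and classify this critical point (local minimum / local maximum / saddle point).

∇C = (8a + 6b - 1, 6a + 6b - 1); substituting (0, 1/6) gives ∇C = (0, 0), so (0, 1/6) is indeed a critical point.
The Hessian of C is constant: H = [[8, 6], [6, 6]].
det(H) = 8·6 − 6² = 12.
det(H) > 0 and tr(H) = 14 > 0, so H is positive definite and the point is a local minimum.

local minimum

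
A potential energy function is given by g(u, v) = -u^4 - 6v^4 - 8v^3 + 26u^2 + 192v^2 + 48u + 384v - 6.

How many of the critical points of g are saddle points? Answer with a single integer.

4

g separates as a function of u plus a function of v, so ∇g=0 decouples.
∂g/∂u = -4(u - 4)(u + 1)(u + 3) = 0 at u ∈ {-3, -1, 4}; ∂g/∂v = -24(v - 4)(v + 1)(v + 4) = 0 at v ∈ {-4, -1, 4}.
The Hessian is diagonal: diag(g_uu, g_vv). Second derivatives: g_uu(-3)=-56, g_uu(-1)=40, g_uu(4)=-140; g_vv(-4)=-576, g_vv(-1)=360, g_vv(4)=-960.
Saddle points occur where the two diagonal entries have opposite signs: (-3, -1), (-1, -4), (-1, 4), (4, -1). Count: 4.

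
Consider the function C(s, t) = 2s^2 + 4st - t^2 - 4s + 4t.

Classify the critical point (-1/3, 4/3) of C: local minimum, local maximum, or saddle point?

saddle point

The Hessian of C is constant: H = [[4, 4], [4, -2]].
det(H) = 4·(-2) − 4² = -24.
Since det(H) < 0, H is indefinite and the critical point is a saddle point.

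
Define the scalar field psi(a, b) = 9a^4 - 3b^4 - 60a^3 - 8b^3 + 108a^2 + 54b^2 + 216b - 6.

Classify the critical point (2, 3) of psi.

The mixed partial ∂²psi/∂a∂b is 0, so the Hessian at any point is diag(psi_aa, psi_bb) = diag(36(3a^2 - 10a + 6), 12(-3b^2 - 4b + 9)).
At (2, 3): H = diag(-72, -360).
Both eigenvalues are negative, so H is negative definite: a local maximum.

local maximum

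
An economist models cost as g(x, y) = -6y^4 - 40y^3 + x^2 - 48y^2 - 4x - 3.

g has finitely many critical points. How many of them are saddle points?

g separates as a function of x plus a function of y, so ∇g=0 decouples.
∂g/∂x = 2(x - 2) = 0 at x ∈ {2}; ∂g/∂y = -24y(y + 1)(y + 4) = 0 at y ∈ {-4, -1, 0}.
The Hessian is diagonal: diag(g_xx, g_yy). Second derivatives: g_xx(2)=2; g_yy(-4)=-288, g_yy(-1)=72, g_yy(0)=-96.
Saddle points occur where the two diagonal entries have opposite signs: (2, -4), (2, 0). Count: 2.

2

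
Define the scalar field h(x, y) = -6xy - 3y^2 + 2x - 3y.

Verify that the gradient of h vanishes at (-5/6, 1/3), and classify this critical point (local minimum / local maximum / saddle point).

∇h = (-6y + 2, -6x - 6y - 3); substituting (-5/6, 1/3) gives ∇h = (0, 0), so (-5/6, 1/3) is indeed a critical point.
The Hessian of h is constant: H = [[0, -6], [-6, -6]].
det(H) = 0·(-6) − (-6)² = -36.
Since det(H) < 0, H is indefinite and the critical point is a saddle point.

saddle point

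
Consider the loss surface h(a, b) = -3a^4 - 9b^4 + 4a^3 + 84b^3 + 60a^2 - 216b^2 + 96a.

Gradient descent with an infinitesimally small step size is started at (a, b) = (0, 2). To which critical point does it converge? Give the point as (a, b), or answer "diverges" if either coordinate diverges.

(-1, 3)

h is separable, so gradient descent decouples: a follows -∂h/∂a, b follows -∂h/∂b.
∂h/∂a = -12(a - 4)(a + 1)(a + 2); at a=0 this is 96, so a decreases.
∂h/∂b = -36b(b - 4)(b - 3); at b=2 this is -144, so b increases.
a converges to its nearest critical value -1 (a local min of the a-part); b converges to 3. The iterate converges to (-1, 3).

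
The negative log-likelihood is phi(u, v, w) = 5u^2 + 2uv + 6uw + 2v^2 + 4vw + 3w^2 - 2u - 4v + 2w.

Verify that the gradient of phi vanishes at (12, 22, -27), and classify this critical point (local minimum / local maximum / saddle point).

local minimum

∇phi = (10u + 2v + 6w - 2, 2u + 4v + 4w - 4, 6u + 4v + 6w + 2); substituting (12, 22, -27) gives ∇phi = (0, 0, 0), so (12, 22, -27) is indeed a critical point.
The Hessian is constant: H = [[10, 2, 6], [2, 4, 4], [6, 4, 6]].
Leading principal minors: Δ₁ = 10, Δ₂ = 36, Δ₃ = 8.
All leading minors are positive, so H is positive definite: a local minimum.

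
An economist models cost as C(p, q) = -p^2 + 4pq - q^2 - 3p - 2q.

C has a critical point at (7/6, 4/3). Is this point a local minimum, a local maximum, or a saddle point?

saddle point

The Hessian of C is constant: H = [[-2, 4], [4, -2]].
det(H) = (-2)·(-2) − 4² = -12.
Since det(H) < 0, H is indefinite and the critical point is a saddle point.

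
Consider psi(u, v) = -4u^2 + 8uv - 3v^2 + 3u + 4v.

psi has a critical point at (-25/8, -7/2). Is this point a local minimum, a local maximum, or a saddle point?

The Hessian of psi is constant: H = [[-8, 8], [8, -6]].
det(H) = (-8)·(-6) − 8² = -16.
Since det(H) < 0, H is indefinite and the critical point is a saddle point.

saddle point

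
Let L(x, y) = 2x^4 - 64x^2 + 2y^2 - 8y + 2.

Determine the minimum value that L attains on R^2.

L(x,y) separates as P(x) + Q(y) + 2, so its minimum is min P + min Q + 2.
P'(x) = 8x(x - 4)(x + 4) vanishes at x ∈ {-4, 0, 4}; Q'(y) = 4y - 8 vanishes at y ∈ {2}.
Local minima of P (where P''>0): P(-4)=-512, P(4)=-512. Local minima of Q: Q(2)=-8.
So the global minimum of L is P(-4) + Q(2) + 2 = -512 − 8 + 2 = -518, attained at (-4, 2).

-518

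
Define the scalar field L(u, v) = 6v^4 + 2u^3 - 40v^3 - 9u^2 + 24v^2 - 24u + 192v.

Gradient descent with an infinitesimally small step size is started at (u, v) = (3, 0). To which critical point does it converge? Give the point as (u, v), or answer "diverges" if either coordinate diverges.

L is separable, so gradient descent decouples: u follows -∂L/∂u, v follows -∂L/∂v.
∂L/∂u = 6(u - 4)(u + 1); at u=3 this is -24, so u increases.
∂L/∂v = 24(v - 4)(v - 2)(v + 1); at v=0 this is 192, so v decreases.
u converges to its nearest critical value 4 (a local min of the u-part); v converges to -1. The iterate converges to (4, -1).

(4, -1)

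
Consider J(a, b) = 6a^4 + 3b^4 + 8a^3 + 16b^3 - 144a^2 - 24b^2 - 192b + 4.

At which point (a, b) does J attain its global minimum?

(-4, 2)

J(a,b) separates as P(a) + Q(b) + 4, so its minimum is min P + min Q + 4.
P'(a) = 24a(a - 3)(a + 4) vanishes at a ∈ {-4, 0, 3}; Q'(b) = 12(b - 2)(b + 2)(b + 4) vanishes at b ∈ {-4, -2, 2}.
Local minima of P (where P''>0): P(-4)=-1280, P(3)=-594. Local minima of Q: Q(-4)=128, Q(2)=-304.
So the global minimum of J is P(-4) + Q(2) + 4 = -1280 − 304 + 4 = -1580, attained at (-4, 2).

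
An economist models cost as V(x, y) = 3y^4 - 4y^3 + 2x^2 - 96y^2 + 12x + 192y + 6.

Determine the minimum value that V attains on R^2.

V(x,y) separates as P(x) + Q(y) + 6, so its minimum is min P + min Q + 6.
P'(x) = 4x + 12 vanishes at x ∈ {-3}; Q'(y) = 12(y - 4)(y - 1)(y + 4) vanishes at y ∈ {-4, 1, 4}.
Local minima of P (where P''>0): P(-3)=-18. Local minima of Q: Q(-4)=-1280, Q(4)=-256.
So the global minimum of V is P(-3) + Q(-4) + 6 = -18 − 1280 + 6 = -1292, attained at (-3, -4).

-1292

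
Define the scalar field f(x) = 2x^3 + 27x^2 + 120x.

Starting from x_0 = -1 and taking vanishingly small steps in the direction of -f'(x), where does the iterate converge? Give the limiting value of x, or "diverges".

-4

f'(x) = 6(x + 4)(x + 5), so f'(-1) = 72.
Gradient descent moves in the -f' direction, i.e. x is decreasing.
The nearest critical point in that direction is x = -4, where f'' = 6 > 0 (a local minimum). The iterate converges there.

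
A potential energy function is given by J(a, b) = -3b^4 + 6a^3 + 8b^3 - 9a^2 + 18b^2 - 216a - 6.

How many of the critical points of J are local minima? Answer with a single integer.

1

J separates as a function of a plus a function of b, so ∇J=0 decouples.
∂J/∂a = 18(a - 4)(a + 3) = 0 at a ∈ {-3, 4}; ∂J/∂b = -12b(b - 3)(b + 1) = 0 at b ∈ {-1, 0, 3}.
The Hessian is diagonal: diag(J_aa, J_bb). Second derivatives: J_aa(-3)=-126, J_aa(4)=126; J_bb(-1)=-48, J_bb(0)=36, J_bb(3)=-144.
Local minima occur where both diagonal entries positive: (4, 0). Count: 1.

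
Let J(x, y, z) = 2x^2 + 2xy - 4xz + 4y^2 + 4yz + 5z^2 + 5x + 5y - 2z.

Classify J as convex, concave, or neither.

convex

J is quadratic, so its Hessian is the constant matrix H = [[4, 2, -4], [2, 8, 4], [-4, 4, 10]].
Leading principal minors: 4, 28, 24.
All positive ⇒ H ≻ 0 ⇒ convex.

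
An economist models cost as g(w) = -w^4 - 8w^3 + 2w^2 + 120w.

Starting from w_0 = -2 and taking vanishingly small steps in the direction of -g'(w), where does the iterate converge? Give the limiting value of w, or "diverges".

-3

g'(w) = -4(w - 2)(w + 3)(w + 5), so g'(-2) = 48.
Gradient descent moves in the -g' direction, i.e. w is decreasing.
The nearest critical point in that direction is w = -3, where g'' = 40 > 0 (a local minimum). The iterate converges there.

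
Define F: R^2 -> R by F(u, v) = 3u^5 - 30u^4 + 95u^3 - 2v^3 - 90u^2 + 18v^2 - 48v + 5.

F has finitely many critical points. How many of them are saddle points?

4

F separates as a function of u plus a function of v, so ∇F=0 decouples.
∂F/∂u = 15u(u - 4)(u - 3)(u - 1) = 0 at u ∈ {0, 1, 3, 4}; ∂F/∂v = -6(v - 4)(v - 2) = 0 at v ∈ {2, 4}.
The Hessian is diagonal: diag(F_uu, F_vv). Second derivatives: F_uu(0)=-180, F_uu(1)=90, F_uu(3)=-90, F_uu(4)=180; F_vv(2)=12, F_vv(4)=-12.
Saddle points occur where the two diagonal entries have opposite signs: (0, 2), (1, 4), (3, 2), (4, 4). Count: 4.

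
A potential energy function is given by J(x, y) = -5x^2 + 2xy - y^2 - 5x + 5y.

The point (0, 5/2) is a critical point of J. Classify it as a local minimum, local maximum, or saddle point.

The Hessian of J is constant: H = [[-10, 2], [2, -2]].
det(H) = (-10)·(-2) − 2² = 16.
det(H) > 0 and tr(H) = -12 < 0, so H is negative definite and the point is a local maximum.

local maximum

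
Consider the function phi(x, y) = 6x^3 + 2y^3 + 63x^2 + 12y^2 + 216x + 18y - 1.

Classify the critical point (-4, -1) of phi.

saddle point

The mixed partial ∂²phi/∂x∂y is 0, so the Hessian at any point is diag(phi_xx, phi_yy) = diag(18(2x + 7), 12(y + 2)).
At (-4, -1): H = diag(-18, 12).
The eigenvalues have opposite signs, so H is indefinite: a saddle point.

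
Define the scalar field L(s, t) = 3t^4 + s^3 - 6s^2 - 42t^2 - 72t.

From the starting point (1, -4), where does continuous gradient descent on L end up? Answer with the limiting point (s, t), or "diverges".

L is separable, so gradient descent decouples: s follows -∂L/∂s, t follows -∂L/∂t.
∂L/∂s = 3s(s - 4); at s=1 this is -9, so s increases.
∂L/∂t = 12(t - 3)(t + 1)(t + 2); at t=-4 this is -504, so t increases.
s converges to its nearest critical value 4 (a local min of the s-part); t converges to -2. The iterate converges to (4, -2).

(4, -2)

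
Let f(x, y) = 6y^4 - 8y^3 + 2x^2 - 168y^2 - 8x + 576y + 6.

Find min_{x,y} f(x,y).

f(x,y) separates as P(x) + Q(y) + 6, so its minimum is min P + min Q + 6.
P'(x) = 4x - 8 vanishes at x ∈ {2}; Q'(y) = 24(y - 3)(y - 2)(y + 4) vanishes at y ∈ {-4, 2, 3}.
Local minima of P (where P''>0): P(2)=-8. Local minima of Q: Q(-4)=-2944, Q(3)=486.
So the global minimum of f is P(2) + Q(-4) + 6 = -8 − 2944 + 6 = -2946, attained at (2, -4).

-2946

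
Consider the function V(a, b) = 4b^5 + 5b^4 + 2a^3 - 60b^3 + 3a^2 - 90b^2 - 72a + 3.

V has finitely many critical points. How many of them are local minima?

V separates as a function of a plus a function of b, so ∇V=0 decouples.
∂V/∂a = 6(a - 3)(a + 4) = 0 at a ∈ {-4, 3}; ∂V/∂b = 20b(b - 3)(b + 1)(b + 3) = 0 at b ∈ {-3, -1, 0, 3}.
The Hessian is diagonal: diag(V_aa, V_bb). Second derivatives: V_aa(-4)=-42, V_aa(3)=42; V_bb(-3)=-720, V_bb(-1)=160, V_bb(0)=-180, V_bb(3)=1440.
Local minima occur where both diagonal entries positive: (3, -1), (3, 3). Count: 2.

2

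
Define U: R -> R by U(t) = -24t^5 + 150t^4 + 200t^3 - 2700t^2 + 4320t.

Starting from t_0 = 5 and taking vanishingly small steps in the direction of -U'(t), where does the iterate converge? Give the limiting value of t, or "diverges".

diverges

U'(t) = -120(t - 4)(t - 3)(t - 1)(t + 3), so U'(5) = -7680.
Gradient descent moves in the -U' direction, i.e. t is increasing.
There is no critical point above t=5, and U' keeps the same sign, so the iterate runs off to +∞.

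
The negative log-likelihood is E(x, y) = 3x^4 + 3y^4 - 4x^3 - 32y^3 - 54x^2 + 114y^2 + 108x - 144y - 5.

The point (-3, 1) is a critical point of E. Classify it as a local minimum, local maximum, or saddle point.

The mixed partial ∂²E/∂x∂y is 0, so the Hessian at any point is diag(E_xx, E_yy) = diag(12(3x^2 - 2x - 9), 12(3y^2 - 16y + 19)).
At (-3, 1): H = diag(288, 72).
Both eigenvalues are positive, so H is positive definite: a local minimum.

local minimum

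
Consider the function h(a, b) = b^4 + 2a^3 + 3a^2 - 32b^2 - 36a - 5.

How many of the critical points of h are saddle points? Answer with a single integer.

3

h separates as a function of a plus a function of b, so ∇h=0 decouples.
∂h/∂a = 6(a - 2)(a + 3) = 0 at a ∈ {-3, 2}; ∂h/∂b = 4b(b - 4)(b + 4) = 0 at b ∈ {-4, 0, 4}.
The Hessian is diagonal: diag(h_aa, h_bb). Second derivatives: h_aa(-3)=-30, h_aa(2)=30; h_bb(-4)=128, h_bb(0)=-64, h_bb(4)=128.
Saddle points occur where the two diagonal entries have opposite signs: (-3, -4), (-3, 4), (2, 0). Count: 3.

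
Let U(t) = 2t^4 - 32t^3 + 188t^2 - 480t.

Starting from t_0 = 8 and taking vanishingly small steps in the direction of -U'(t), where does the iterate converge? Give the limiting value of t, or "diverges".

U'(t) = 8(t - 5)(t - 4)(t - 3), so U'(8) = 480.
Gradient descent moves in the -U' direction, i.e. t is decreasing.
The nearest critical point in that direction is t = 5, where U'' = 16 > 0 (a local minimum). The iterate converges there.

5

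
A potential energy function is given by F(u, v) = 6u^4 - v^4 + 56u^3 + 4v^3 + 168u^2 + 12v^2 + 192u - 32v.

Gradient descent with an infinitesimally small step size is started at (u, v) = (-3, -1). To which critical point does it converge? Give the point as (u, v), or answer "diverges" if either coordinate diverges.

(-4, 1)

F is separable, so gradient descent decouples: u follows -∂F/∂u, v follows -∂F/∂v.
∂F/∂u = 24(u + 1)(u + 2)(u + 4); at u=-3 this is 48, so u decreases.
∂F/∂v = -4(v - 4)(v - 1)(v + 2); at v=-1 this is -40, so v increases.
u converges to its nearest critical value -4 (a local min of the u-part); v converges to 1. The iterate converges to (-4, 1).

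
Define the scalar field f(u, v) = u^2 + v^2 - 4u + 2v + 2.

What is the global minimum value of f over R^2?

f(u,v) separates as P(u) + Q(v) + 2, so its minimum is min P + min Q + 2.
P'(u) = 2u - 4 vanishes at u ∈ {2}; Q'(v) = 2v + 2 vanishes at v ∈ {-1}.
Local minima of P (where P''>0): P(2)=-4. Local minima of Q: Q(-1)=-1.
So the global minimum of f is P(2) + Q(-1) + 2 = -4 − 1 + 2 = -3, attained at (2, -1).

-3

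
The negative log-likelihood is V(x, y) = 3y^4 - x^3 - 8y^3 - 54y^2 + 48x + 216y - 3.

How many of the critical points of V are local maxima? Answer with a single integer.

1

V separates as a function of x plus a function of y, so ∇V=0 decouples.
∂V/∂x = -3(x - 4)(x + 4) = 0 at x ∈ {-4, 4}; ∂V/∂y = 12(y - 3)(y - 2)(y + 3) = 0 at y ∈ {-3, 2, 3}.
The Hessian is diagonal: diag(V_xx, V_yy). Second derivatives: V_xx(-4)=24, V_xx(4)=-24; V_yy(-3)=360, V_yy(2)=-60, V_yy(3)=72.
Local maxima occur where both diagonal entries negative: (4, 2). Count: 1.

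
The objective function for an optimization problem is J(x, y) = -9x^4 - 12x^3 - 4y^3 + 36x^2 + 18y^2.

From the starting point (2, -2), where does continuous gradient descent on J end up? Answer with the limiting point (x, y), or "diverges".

J is separable, so gradient descent decouples: x follows -∂J/∂x, y follows -∂J/∂y.
∂J/∂x = -36x(x - 1)(x + 2); at x=2 this is -288, so x increases.
∂J/∂y = -12y(y - 3); at y=-2 this is -120, so y increases.
The x-coordinate has no critical point in that direction and runs off to infinity.

diverges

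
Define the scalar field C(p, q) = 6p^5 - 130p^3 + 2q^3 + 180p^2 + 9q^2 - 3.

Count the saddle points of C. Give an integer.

C separates as a function of p plus a function of q, so ∇C=0 decouples.
∂C/∂p = 30p(p - 3)(p - 1)(p + 4) = 0 at p ∈ {-4, 0, 1, 3}; ∂C/∂q = 6q(q + 3) = 0 at q ∈ {-3, 0}.
The Hessian is diagonal: diag(C_pp, C_qq). Second derivatives: C_pp(-4)=-4200, C_pp(0)=360, C_pp(1)=-300, C_pp(3)=1260; C_qq(-3)=-18, C_qq(0)=18.
Saddle points occur where the two diagonal entries have opposite signs: (-4, 0), (0, -3), (1, 0), (3, -3). Count: 4.

4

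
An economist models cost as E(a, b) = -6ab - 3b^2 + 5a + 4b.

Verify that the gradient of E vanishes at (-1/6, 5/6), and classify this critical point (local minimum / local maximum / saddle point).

∇E = (-6b + 5, -6a - 6b + 4); substituting (-1/6, 5/6) gives ∇E = (0, 0), so (-1/6, 5/6) is indeed a critical point.
The Hessian of E is constant: H = [[0, -6], [-6, -6]].
det(H) = 0·(-6) − (-6)² = -36.
Since det(H) < 0, H is indefinite and the critical point is a saddle point.

saddle point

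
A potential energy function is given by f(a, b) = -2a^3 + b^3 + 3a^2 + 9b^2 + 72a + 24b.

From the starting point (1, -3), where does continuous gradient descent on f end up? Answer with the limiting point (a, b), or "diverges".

f is separable, so gradient descent decouples: a follows -∂f/∂a, b follows -∂f/∂b.
∂f/∂a = -6(a - 4)(a + 3); at a=1 this is 72, so a decreases.
∂f/∂b = 3(b + 2)(b + 4); at b=-3 this is -3, so b increases.
a converges to its nearest critical value -3 (a local min of the a-part); b converges to -2. The iterate converges to (-3, -2).

(-3, -2)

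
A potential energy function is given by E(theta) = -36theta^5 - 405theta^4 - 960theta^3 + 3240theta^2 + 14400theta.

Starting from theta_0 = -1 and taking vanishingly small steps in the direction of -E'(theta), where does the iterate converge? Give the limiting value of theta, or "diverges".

E'(theta) = -180(theta - 2)(theta + 2)(theta + 4)(theta + 5), so E'(-1) = 6480.
Gradient descent moves in the -E' direction, i.e. theta is decreasing.
The nearest critical point in that direction is theta = -2, where E'' = 4320 > 0 (a local minimum). The iterate converges there.

-2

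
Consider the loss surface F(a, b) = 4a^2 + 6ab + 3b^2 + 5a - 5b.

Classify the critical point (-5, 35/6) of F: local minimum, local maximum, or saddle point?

The Hessian of F is constant: H = [[8, 6], [6, 6]].
det(H) = 8·6 − 6² = 12.
det(H) > 0 and tr(H) = 14 > 0, so H is positive definite and the point is a local minimum.

local minimum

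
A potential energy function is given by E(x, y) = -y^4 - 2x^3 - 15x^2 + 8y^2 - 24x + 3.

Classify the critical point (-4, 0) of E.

The mixed partial ∂²E/∂x∂y is 0, so the Hessian at any point is diag(E_xx, E_yy) = diag(-6(2x + 5), 4(-3y^2 + 4)).
At (-4, 0): H = diag(18, 16).
Both eigenvalues are positive, so H is positive definite: a local minimum.

local minimum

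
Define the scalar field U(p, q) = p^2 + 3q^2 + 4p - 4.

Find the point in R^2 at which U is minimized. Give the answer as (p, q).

(-2, 0)

U(p,q) separates as A(p) + B(q) − 4, so its minimum is min A + min B − 4.
A'(p) = 2p + 4 vanishes at p ∈ {-2}; B'(q) = 6q vanishes at q ∈ {0}.
Local minima of A (where A''>0): A(-2)=-4. Local minima of B: B(0)=0.
So the global minimum of U is A(-2) + B(0) − 4 = -4 + 0 − 4 = -8, attained at (-2, 0).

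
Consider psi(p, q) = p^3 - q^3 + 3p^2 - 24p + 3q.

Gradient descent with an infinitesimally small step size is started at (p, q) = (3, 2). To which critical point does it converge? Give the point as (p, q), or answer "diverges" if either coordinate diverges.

diverges

psi is separable, so gradient descent decouples: p follows -∂psi/∂p, q follows -∂psi/∂q.
∂psi/∂p = 3(p - 2)(p + 4); at p=3 this is 21, so p decreases.
∂psi/∂q = -3(q - 1)(q + 1); at q=2 this is -9, so q increases.
The q-coordinate has no critical point in that direction and runs off to infinity.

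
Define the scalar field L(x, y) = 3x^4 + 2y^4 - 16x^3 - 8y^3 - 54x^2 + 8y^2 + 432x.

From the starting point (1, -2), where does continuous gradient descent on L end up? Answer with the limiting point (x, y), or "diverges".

(-3, 0)

L is separable, so gradient descent decouples: x follows -∂L/∂x, y follows -∂L/∂y.
∂L/∂x = 12(x - 4)(x - 3)(x + 3); at x=1 this is 288, so x decreases.
∂L/∂y = 8y(y - 2)(y - 1); at y=-2 this is -192, so y increases.
x converges to its nearest critical value -3 (a local min of the x-part); y converges to 0. The iterate converges to (-3, 0).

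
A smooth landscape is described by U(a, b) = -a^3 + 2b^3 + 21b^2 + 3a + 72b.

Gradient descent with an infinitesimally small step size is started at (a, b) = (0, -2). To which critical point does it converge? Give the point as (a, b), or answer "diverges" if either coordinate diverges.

(-1, -3)

U is separable, so gradient descent decouples: a follows -∂U/∂a, b follows -∂U/∂b.
∂U/∂a = -3(a - 1)(a + 1); at a=0 this is 3, so a decreases.
∂U/∂b = 6(b + 3)(b + 4); at b=-2 this is 12, so b decreases.
a converges to its nearest critical value -1 (a local min of the a-part); b converges to -3. The iterate converges to (-1, -3).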